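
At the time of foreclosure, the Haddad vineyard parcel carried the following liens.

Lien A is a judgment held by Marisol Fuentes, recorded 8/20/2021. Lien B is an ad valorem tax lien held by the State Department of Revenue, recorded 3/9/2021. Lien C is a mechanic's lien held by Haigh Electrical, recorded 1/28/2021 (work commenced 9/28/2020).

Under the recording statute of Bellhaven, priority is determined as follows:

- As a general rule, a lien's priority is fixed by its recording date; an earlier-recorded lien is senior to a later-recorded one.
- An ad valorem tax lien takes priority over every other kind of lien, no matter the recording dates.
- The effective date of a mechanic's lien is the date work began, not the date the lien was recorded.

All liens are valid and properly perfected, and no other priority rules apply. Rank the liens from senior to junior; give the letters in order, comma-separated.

Effective dates after the stated exceptions: C is treated as recorded 9/28/2020, the work-commencement date.
B is an ad valorem tax lien, so it outranks all other liens regardless of date.
The other liens, earliest effective date first: C (9/28/2020), A (8/20/2021).

B, C, A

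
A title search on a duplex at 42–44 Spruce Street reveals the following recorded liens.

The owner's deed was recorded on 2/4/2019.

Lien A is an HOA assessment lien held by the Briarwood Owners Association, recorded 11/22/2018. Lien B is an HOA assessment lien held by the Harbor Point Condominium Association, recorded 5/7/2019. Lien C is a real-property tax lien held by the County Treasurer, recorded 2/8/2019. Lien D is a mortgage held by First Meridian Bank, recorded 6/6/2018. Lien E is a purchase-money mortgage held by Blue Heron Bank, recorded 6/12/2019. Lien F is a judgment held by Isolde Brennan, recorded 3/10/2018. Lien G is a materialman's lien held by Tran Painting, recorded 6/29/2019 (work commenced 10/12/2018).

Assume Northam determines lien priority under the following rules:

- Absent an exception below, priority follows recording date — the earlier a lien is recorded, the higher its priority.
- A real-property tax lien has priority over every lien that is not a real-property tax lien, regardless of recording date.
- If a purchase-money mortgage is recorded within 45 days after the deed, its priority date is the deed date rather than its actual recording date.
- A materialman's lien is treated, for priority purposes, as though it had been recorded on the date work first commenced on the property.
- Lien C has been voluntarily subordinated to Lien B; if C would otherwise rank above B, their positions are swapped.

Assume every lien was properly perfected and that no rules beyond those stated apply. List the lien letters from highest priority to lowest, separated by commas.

Effective dates after the stated exceptions: E missed the 45-day window (128 days after the deed), so its recording date stands; G's effective date is 10/12/2018, when work began.
As a real-property tax lien, C is senior to every other lien.
Ordering the rest by effective date: F (3/10/2018), D (6/6/2018), G (10/12/2018), A (11/22/2018), B (5/7/2019), E (6/12/2019).
C is senior to B before the subordination, so the two trade places.

B, F, D, G, A, C, E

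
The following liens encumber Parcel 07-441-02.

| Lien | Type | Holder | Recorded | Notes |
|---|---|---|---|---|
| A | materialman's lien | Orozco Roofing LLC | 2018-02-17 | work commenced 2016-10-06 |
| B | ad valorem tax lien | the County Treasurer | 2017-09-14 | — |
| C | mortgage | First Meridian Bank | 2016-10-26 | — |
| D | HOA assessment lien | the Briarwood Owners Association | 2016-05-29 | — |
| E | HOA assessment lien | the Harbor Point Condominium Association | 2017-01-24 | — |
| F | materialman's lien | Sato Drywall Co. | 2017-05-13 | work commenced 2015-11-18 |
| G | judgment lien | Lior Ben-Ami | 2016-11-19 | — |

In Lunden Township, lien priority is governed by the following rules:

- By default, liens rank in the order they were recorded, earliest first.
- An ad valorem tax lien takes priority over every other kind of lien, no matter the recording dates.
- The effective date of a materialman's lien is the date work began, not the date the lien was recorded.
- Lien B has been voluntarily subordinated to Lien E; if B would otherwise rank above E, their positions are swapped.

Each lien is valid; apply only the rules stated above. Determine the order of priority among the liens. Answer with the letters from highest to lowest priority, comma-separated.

First, effective dates: A relates back to 2016-10-06 (work commenced); F is treated as recorded 2015-11-18, the work-commencement date.
As an ad valorem tax lien, B is senior to every other lien.
Among the remaining liens, by effective date: F (2015-11-18), D (2016-05-29), A (2016-10-06), C (2016-10-26), G (2016-11-19), E (2017-01-24).
The subordination applies — B was senior to E — so B and E swap.

E, F, D, A, C, G, B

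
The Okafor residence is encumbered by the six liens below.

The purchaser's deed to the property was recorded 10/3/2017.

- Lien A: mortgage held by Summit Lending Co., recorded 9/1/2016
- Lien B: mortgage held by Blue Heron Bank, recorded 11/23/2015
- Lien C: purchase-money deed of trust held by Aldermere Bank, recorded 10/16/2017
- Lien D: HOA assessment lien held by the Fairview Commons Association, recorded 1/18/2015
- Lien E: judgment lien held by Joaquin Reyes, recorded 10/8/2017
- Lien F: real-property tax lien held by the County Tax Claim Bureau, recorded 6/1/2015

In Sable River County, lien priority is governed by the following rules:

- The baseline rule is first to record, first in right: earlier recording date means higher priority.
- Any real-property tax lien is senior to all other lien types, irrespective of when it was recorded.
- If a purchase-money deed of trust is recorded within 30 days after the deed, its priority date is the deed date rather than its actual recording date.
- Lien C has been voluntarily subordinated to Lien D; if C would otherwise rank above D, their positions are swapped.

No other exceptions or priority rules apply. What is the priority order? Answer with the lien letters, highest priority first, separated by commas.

F, D, B, A, C, E

Effective dates: C relates back to the deed date 10/3/2017.
F is a real-property tax lien, so it outranks all other liens regardless of date.
The other liens, earliest effective date first: D (1/18/2015), B (11/23/2015), A (9/1/2016), C (10/3/2017), E (10/8/2017).
C already ranks below D; the subordination has no effect.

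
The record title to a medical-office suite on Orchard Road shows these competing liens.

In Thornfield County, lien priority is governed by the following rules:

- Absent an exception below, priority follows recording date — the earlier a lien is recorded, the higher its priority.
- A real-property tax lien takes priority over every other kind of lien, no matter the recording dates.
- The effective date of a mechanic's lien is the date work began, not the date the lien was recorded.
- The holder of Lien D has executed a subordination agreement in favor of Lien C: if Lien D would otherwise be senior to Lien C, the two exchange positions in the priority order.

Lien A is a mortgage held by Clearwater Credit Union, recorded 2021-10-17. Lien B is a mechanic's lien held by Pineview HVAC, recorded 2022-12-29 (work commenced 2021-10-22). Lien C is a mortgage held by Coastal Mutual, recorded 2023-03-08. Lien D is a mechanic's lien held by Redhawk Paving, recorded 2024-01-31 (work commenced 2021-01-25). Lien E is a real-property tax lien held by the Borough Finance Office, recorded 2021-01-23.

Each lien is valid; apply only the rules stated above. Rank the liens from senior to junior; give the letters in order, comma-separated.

E, C, A, B, D

First, effective dates: B relates back to 2021-10-22 (work commenced); D's effective date is 2021-01-25, when work began.
As a real-property tax lien, E is senior to every other lien.
Remaining liens by effective date: D (2021-01-25), A (2021-10-17), B (2021-10-22), C (2023-03-08).
D is senior to C before the subordination, so the two trade places.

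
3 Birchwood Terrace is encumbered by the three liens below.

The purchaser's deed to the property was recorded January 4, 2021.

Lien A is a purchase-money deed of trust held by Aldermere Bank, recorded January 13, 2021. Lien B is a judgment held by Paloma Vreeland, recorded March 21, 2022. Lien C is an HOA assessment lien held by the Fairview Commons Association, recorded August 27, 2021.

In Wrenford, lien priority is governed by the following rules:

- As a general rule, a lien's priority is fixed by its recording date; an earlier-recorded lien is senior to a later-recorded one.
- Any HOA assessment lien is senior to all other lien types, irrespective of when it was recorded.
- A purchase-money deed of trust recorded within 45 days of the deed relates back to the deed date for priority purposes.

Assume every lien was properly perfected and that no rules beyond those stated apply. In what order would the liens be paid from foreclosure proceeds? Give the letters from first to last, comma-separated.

C, A, B

Adjusting effective dates: A relates back to the deed date January 4, 2021.
As an HOA assessment lien, C is senior to every other lien.
Ordering the rest by effective date: A (January 4, 2021), B (March 21, 2022).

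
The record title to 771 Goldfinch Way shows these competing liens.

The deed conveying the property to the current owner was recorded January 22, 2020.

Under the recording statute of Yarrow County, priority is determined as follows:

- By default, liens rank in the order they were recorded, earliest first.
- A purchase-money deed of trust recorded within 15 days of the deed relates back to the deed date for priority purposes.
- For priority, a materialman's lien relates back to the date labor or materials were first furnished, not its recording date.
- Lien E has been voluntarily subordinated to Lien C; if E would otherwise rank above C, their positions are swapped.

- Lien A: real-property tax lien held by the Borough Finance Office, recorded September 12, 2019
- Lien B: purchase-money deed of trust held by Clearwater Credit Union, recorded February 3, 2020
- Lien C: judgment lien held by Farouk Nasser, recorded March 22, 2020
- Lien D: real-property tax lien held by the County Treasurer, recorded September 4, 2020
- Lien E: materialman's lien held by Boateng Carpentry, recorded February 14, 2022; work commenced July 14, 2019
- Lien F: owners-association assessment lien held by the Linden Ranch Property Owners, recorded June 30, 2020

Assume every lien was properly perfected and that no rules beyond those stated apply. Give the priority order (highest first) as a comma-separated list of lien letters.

Effective dates after the stated exceptions: B was recorded within the 15-day window, so its effective date is the deed date January 22, 2020; E is treated as recorded July 14, 2019, the work-commencement date.
By effective date, earliest first: E (July 14, 2019), A (September 12, 2019), B (January 22, 2020), C (March 22, 2020), F (June 30, 2020), D (September 4, 2020).
Because E would otherwise rank above C, the subordination swaps them.

C, A, B, E, F, D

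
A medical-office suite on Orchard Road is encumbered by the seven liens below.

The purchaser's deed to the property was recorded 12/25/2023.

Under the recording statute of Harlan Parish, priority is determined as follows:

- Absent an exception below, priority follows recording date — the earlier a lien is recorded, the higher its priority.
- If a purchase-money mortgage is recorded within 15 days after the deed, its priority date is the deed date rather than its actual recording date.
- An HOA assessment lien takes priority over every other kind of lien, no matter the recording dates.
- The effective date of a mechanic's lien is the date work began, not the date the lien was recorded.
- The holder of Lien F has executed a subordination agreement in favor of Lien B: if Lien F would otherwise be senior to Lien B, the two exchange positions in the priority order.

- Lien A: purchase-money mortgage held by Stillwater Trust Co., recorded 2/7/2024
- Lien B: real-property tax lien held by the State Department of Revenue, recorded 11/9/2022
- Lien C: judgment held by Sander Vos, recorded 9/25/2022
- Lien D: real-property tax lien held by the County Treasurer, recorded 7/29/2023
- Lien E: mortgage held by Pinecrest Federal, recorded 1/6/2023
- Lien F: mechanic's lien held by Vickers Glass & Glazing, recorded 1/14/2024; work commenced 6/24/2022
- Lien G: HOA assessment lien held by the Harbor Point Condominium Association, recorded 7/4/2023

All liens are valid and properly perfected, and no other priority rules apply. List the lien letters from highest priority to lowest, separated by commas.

First, effective dates: A missed the 15-day window (44 days after the deed), so its recording date stands; F relates back to 6/24/2022 (work commenced).
G is an HOA assessment lien, so it outranks all other liens regardless of date.
The other liens, earliest effective date first: F (6/24/2022), C (9/25/2022), B (11/9/2022), E (1/6/2023), D (7/29/2023), A (2/7/2024).
The subordination applies — F was senior to B — so F and B swap.

G, B, C, F, E, D, A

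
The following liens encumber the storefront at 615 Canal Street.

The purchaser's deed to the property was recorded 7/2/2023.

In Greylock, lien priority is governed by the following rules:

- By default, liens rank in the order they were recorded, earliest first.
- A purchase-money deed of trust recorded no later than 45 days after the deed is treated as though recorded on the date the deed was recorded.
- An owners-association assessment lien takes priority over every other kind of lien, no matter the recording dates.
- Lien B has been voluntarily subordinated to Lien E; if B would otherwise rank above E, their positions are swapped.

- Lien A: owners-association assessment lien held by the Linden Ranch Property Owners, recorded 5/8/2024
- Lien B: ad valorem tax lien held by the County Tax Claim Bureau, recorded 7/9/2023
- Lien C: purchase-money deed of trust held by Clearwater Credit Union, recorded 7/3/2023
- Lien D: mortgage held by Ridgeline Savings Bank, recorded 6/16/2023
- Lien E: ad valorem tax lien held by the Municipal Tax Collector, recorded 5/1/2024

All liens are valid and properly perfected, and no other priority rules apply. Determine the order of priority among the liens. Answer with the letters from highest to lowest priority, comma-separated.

A, D, C, E, B

First, effective dates: C was recorded within the 45-day window, so its effective date is the deed date 7/2/2023.
A is an owners-association assessment lien, so it outranks all other liens regardless of date.
Ordering the rest by effective date: D (6/16/2023), C (7/2/2023), B (7/9/2023), E (5/1/2024).
B would otherwise be senior to E, so under the subordination agreement B and E exchange positions.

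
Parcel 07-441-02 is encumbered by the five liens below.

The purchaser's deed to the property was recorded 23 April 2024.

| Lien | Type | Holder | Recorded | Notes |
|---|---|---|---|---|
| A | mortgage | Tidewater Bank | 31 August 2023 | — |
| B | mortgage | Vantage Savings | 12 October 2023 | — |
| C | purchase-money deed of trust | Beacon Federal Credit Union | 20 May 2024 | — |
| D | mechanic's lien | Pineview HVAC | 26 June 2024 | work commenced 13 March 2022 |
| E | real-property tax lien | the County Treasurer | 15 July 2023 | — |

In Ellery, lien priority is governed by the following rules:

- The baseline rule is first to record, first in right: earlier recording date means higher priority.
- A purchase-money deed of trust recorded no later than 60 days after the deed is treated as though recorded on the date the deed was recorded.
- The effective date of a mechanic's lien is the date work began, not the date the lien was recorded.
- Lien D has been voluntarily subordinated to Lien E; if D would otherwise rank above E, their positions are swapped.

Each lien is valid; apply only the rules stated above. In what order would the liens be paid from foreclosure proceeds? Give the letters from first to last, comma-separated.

Adjusting effective dates: C relates back to the deed date 23 April 2024; D relates back to 13 March 2022 (work commenced).
Sorted by effective date: D (13 March 2022), E (15 July 2023), A (31 August 2023), B (12 October 2023), C (23 April 2024).
D would otherwise be senior to E, so under the subordination agreement D and E exchange positions.

E, D, A, B, C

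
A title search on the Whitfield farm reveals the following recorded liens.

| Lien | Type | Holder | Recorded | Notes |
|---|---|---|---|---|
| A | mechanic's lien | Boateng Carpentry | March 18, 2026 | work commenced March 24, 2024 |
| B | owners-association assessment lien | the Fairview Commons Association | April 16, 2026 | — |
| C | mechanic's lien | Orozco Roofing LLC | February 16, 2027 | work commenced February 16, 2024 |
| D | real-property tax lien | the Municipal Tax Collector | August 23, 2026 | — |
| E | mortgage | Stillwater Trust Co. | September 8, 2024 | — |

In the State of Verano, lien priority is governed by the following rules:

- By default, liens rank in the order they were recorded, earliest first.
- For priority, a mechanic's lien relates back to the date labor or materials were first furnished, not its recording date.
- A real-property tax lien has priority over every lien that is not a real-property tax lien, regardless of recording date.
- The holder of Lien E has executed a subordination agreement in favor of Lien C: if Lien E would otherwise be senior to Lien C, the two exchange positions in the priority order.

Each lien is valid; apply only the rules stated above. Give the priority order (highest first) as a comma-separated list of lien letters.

First, effective dates: A is treated as recorded March 24, 2024, the work-commencement date; C relates back to February 16, 2024 (work commenced).
D is a real-property tax lien, so it outranks all other liens regardless of date.
The other liens, earliest effective date first: C (February 16, 2024), A (March 24, 2024), E (September 8, 2024), B (April 16, 2026).
E is already junior to C, so the subordination agreement changes nothing.

D, C, A, E, B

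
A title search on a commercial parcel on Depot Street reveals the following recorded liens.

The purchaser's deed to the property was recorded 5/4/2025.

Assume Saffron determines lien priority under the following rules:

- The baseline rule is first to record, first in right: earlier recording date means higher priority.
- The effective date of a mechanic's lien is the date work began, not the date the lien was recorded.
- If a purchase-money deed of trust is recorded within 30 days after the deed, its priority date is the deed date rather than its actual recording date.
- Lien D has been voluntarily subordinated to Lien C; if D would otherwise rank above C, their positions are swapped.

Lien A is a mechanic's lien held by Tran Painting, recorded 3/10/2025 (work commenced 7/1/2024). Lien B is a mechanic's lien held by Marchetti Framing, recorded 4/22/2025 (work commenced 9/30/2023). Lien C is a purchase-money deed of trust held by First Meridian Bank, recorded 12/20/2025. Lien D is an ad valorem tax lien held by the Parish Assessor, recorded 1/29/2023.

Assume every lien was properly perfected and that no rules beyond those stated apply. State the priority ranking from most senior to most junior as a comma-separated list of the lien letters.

Adjusting effective dates: A relates back to 7/1/2024 (work commenced); B relates back to 9/30/2023 (work commenced); C was recorded 230 days after the deed — beyond 30 days — so no relation-back applies.
Ordering by effective date: D (1/29/2023), B (9/30/2023), A (7/1/2024), C (12/20/2025).
D is senior to C before the subordination, so the two trade places.

C, B, A, D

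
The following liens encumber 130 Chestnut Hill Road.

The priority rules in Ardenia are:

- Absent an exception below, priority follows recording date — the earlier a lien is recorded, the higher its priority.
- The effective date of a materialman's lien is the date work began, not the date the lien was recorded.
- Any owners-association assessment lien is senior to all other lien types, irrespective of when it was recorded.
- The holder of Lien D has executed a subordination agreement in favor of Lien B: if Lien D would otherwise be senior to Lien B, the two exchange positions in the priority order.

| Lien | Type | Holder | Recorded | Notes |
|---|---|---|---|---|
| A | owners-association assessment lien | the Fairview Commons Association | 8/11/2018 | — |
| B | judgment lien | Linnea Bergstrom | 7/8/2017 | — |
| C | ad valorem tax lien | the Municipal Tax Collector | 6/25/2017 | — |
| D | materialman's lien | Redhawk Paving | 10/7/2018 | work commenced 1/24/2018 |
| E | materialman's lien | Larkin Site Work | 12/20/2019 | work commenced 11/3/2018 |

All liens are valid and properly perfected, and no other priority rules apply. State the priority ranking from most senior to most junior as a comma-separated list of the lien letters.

First, effective dates: D is treated as recorded 1/24/2018, the work-commencement date; E relates back to 11/3/2018 (work commenced).
As an owners-association assessment lien, A is senior to every other lien.
Remaining liens by effective date: C (6/25/2017), B (7/8/2017), D (1/24/2018), E (11/3/2018).
Since D is not senior to B, the subordination leaves the order unchanged.

A, C, B, D, E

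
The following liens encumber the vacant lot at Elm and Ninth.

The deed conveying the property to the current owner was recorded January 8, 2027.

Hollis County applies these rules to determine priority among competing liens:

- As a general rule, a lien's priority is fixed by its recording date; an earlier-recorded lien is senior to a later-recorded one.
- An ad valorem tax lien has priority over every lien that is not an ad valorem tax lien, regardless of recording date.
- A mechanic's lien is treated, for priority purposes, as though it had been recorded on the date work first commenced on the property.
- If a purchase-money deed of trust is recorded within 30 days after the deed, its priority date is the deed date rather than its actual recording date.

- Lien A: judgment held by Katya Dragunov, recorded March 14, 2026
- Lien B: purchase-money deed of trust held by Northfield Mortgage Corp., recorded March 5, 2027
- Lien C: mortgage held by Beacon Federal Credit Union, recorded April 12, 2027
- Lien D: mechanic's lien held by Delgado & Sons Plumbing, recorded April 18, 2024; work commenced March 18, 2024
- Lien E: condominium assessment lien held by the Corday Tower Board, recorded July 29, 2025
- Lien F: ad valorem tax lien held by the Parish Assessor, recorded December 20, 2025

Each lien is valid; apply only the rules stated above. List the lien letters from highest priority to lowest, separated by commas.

Effective dates: B was recorded 56 days after the deed — beyond 30 days — so no relation-back applies; D is treated as recorded March 18, 2024, the work-commencement date.
F, as an ad valorem tax lien, has superpriority and ranks first.
Among the remaining liens, by effective date: D (March 18, 2024), E (July 29, 2025), A (March 14, 2026), B (March 5, 2027), C (April 12, 2027).

F, D, E, A, B, C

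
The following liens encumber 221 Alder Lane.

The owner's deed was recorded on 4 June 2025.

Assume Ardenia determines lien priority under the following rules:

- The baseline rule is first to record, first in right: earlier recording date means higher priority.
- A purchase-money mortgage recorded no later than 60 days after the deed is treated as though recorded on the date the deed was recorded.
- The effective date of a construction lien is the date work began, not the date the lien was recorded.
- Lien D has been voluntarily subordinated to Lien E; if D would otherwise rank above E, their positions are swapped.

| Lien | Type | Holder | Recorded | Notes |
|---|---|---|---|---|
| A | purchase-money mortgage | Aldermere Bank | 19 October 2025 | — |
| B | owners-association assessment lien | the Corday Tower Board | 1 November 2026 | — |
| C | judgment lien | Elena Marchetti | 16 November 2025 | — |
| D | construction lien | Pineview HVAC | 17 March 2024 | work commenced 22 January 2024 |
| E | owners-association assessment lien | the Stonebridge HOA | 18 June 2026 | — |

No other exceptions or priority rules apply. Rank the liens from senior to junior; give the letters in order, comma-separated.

E, A, C, D, B

First, effective dates: A missed the 60-day window (137 days after the deed), so its recording date stands; D's effective date is 22 January 2024, when work began.
Sorted by effective date: D (22 January 2024), A (19 October 2025), C (16 November 2025), E (18 June 2026), B (1 November 2026).
The subordination applies — D was senior to E — so D and E swap.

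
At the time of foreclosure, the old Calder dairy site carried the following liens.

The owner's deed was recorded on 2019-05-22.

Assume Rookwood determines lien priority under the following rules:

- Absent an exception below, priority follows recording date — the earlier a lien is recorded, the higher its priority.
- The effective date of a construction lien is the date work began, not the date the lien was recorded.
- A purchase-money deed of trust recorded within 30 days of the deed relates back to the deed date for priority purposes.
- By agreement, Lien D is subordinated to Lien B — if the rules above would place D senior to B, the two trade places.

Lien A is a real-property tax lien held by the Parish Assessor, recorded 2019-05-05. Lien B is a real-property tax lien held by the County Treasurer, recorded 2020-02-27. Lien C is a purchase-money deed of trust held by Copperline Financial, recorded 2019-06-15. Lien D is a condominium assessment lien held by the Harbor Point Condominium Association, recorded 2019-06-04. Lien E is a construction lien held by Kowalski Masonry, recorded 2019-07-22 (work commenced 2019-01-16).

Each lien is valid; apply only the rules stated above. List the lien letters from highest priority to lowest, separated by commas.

E, A, C, B, D

Effective dates: C was recorded within the 30-day window, so its effective date is the deed date 2019-05-22; E is treated as recorded 2019-01-16, the work-commencement date.
By effective date, earliest first: E (2019-01-16), A (2019-05-05), C (2019-05-22), D (2019-06-04), B (2020-02-27).
D is senior to B before the subordination, so the two trade places.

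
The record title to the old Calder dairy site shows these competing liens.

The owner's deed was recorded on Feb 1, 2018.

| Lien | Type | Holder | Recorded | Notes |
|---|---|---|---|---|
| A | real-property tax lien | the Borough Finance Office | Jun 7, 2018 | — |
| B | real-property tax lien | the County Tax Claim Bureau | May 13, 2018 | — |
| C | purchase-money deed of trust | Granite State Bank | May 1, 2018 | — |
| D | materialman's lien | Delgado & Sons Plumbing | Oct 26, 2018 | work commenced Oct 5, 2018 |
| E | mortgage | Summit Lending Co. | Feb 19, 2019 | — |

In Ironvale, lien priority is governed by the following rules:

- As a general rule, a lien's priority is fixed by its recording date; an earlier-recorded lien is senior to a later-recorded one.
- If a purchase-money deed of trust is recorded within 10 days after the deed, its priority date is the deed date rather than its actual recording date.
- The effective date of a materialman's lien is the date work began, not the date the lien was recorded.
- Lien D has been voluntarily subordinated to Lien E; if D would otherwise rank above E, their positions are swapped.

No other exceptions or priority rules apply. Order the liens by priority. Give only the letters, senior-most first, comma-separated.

C, B, A, E, D

Effective dates after the stated exceptions: C missed the 10-day window (89 days after the deed), so its recording date stands; D is treated as recorded Oct 5, 2018, the work-commencement date.
By effective date, earliest first: C (May 1, 2018), B (May 13, 2018), A (Jun 7, 2018), D (Oct 5, 2018), E (Feb 19, 2019).
D would otherwise be senior to E, so under the subordination agreement D and E exchange positions.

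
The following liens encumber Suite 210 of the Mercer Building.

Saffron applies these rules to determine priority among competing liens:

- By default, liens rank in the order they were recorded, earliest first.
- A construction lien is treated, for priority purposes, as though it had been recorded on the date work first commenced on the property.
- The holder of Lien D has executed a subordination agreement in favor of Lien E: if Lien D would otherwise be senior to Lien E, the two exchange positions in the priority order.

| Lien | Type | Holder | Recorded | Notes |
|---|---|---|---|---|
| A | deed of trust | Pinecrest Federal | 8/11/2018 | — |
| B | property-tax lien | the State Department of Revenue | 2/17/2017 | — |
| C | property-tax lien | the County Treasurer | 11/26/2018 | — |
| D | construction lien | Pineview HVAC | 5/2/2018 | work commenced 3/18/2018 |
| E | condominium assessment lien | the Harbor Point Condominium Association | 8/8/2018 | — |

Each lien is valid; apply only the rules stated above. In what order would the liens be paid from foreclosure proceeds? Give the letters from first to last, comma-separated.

Adjusting effective dates: D's effective date is 3/18/2018, when work began.
Ordering by effective date: B (2/17/2017), D (3/18/2018), E (8/8/2018), A (8/11/2018), C (11/26/2018).
Because D would otherwise rank above E, the subordination swaps them.

B, E, D, A, C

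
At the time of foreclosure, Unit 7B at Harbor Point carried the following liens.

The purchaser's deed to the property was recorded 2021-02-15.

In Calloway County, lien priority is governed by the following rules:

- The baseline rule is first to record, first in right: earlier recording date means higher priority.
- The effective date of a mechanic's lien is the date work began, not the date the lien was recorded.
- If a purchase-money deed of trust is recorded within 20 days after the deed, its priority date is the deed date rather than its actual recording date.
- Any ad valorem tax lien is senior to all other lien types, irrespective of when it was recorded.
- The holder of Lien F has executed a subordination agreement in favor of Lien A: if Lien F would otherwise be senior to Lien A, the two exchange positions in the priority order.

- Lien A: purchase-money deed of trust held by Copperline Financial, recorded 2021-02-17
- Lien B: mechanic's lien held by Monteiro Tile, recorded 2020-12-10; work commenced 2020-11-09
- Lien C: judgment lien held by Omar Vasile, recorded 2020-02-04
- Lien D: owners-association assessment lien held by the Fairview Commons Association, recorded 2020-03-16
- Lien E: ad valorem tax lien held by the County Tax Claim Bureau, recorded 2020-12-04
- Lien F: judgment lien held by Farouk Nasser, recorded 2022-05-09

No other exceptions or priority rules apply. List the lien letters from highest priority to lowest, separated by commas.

E, C, D, B, A, F

Effective dates after the stated exceptions: A's effective date is the deed date, 2021-02-15; B's effective date is 2020-11-09, when work began.
E is an ad valorem tax lien, so it outranks all other liens regardless of date.
Remaining liens by effective date: C (2020-02-04), D (2020-03-16), B (2020-11-09), A (2021-02-15), F (2022-05-09).
F already ranks below A; the subordination has no effect.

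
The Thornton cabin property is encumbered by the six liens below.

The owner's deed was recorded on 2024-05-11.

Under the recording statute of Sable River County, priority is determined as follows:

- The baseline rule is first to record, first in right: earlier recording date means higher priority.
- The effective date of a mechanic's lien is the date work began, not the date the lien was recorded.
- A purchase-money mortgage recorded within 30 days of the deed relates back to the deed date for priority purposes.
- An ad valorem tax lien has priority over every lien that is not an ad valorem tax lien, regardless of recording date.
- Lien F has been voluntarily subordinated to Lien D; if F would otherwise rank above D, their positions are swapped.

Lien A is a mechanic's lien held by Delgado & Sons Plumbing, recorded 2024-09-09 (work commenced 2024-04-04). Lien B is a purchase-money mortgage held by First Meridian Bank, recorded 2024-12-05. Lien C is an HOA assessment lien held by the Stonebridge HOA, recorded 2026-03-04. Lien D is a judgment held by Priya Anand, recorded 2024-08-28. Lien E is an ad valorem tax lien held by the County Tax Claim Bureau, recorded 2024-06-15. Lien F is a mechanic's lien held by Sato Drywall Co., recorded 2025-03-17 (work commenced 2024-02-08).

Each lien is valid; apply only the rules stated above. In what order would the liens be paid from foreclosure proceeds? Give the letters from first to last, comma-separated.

E, D, A, F, B, C

First, effective dates: A relates back to 2024-04-04 (work commenced); B was recorded 208 days after the deed — beyond 30 days — so no relation-back applies; F's effective date is 2024-02-08, when work began.
E is an ad valorem tax lien and takes priority over every other lien.
Among the remaining liens, by effective date: F (2024-02-08), A (2024-04-04), D (2024-08-28), B (2024-12-05), C (2026-03-04).
F is senior to D before the subordination, so the two trade places.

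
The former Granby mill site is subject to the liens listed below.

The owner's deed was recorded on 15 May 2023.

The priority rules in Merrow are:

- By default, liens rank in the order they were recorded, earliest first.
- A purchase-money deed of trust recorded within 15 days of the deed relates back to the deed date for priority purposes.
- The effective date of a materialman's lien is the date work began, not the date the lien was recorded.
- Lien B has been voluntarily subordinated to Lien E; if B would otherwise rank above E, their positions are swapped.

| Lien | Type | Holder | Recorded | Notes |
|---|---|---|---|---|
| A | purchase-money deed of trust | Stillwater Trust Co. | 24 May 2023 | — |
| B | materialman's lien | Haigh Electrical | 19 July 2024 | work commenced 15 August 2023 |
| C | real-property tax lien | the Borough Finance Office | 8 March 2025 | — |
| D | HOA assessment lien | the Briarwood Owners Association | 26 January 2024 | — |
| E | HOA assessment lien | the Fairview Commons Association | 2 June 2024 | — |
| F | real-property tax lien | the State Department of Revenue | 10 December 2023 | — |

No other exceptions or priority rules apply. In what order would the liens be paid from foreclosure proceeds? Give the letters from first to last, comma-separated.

A, E, F, D, B, C

Adjusting effective dates: A's effective date is the deed date, 15 May 2023; B is treated as recorded 15 August 2023, the work-commencement date.
Ordering by effective date: A (15 May 2023), B (15 August 2023), F (10 December 2023), D (26 January 2024), E (2 June 2024), C (8 March 2025).
The subordination applies — B was senior to E — so B and E swap.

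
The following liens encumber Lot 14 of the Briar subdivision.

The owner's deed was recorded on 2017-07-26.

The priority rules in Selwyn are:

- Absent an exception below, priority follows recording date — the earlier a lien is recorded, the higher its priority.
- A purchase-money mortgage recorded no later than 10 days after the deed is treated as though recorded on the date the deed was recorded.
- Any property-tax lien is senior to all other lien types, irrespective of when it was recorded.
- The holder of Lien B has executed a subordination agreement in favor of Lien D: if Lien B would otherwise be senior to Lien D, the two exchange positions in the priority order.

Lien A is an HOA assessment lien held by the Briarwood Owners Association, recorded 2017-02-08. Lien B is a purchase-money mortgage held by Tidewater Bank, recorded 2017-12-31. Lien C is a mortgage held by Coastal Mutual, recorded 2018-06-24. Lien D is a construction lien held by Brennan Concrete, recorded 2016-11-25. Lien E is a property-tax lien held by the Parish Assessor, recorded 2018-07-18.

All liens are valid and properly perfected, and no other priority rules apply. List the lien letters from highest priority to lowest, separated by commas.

E, D, A, B, C

Adjusting effective dates: B was recorded 158 days after the deed, outside the 10-day window, so it keeps its recording date.
E is a property-tax lien and takes priority over every other lien.
Remaining liens by effective date: D (2016-11-25), A (2017-02-08), B (2017-12-31), C (2018-06-24).
B is already junior to D, so the subordination agreement changes nothing.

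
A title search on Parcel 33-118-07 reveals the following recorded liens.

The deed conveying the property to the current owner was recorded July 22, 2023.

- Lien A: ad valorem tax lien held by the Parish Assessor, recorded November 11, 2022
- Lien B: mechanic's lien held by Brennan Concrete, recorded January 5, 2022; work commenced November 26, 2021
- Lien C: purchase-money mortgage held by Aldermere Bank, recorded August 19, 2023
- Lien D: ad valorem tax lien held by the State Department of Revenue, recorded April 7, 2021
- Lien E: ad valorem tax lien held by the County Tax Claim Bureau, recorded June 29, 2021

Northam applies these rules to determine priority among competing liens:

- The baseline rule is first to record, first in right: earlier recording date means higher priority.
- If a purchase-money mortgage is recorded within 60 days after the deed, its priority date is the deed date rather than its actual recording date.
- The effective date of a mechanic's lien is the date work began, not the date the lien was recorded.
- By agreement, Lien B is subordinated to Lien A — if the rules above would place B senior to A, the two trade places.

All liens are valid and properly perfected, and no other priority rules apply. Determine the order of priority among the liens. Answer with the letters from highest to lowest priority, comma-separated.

First, effective dates: B's effective date is November 26, 2021, when work began; C relates back to the deed date July 22, 2023.
Ordering by effective date: D (April 7, 2021), E (June 29, 2021), B (November 26, 2021), A (November 11, 2022), C (July 22, 2023).
The subordination applies — B was senior to A — so B and A swap.

D, E, A, B, C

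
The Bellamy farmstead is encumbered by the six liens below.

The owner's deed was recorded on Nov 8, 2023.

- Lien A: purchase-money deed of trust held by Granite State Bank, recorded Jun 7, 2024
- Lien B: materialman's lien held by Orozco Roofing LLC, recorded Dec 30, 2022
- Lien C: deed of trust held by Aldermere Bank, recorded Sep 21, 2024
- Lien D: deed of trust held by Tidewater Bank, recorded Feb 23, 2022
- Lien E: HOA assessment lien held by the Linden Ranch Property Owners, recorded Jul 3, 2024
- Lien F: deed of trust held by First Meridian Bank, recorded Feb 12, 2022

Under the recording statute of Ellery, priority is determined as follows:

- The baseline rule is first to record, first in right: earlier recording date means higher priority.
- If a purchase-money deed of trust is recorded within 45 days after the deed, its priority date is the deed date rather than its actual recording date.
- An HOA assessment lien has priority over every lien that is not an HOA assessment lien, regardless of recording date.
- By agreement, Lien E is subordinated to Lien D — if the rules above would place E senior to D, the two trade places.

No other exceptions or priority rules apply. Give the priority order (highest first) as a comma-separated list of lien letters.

D, F, E, B, A, C

Effective dates after the stated exceptions: A was recorded 212 days after the deed — beyond 45 days — so no relation-back applies.
E is an HOA assessment lien and takes priority over every other lien.
Remaining liens by effective date: F (Feb 12, 2022), D (Feb 23, 2022), B (Dec 30, 2022), A (Jun 7, 2024), C (Sep 21, 2024).
E is senior to D before the subordination, so the two trade places.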